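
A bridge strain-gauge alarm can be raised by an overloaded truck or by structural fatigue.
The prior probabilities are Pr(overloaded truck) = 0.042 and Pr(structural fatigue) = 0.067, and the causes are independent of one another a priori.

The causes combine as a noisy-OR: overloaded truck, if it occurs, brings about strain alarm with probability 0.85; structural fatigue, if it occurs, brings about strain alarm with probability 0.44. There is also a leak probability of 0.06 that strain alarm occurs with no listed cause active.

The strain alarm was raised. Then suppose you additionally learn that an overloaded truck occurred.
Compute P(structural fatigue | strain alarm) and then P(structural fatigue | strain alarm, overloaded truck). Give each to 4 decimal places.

P(structural fatigue | strain alarm) ≈ 0.2743; P(structural fatigue | strain alarm, overloaded truck) ≈ 0.0715

Under noisy-OR, P(strain alarm | causes) = 1 − (1−0.06)·∏(1−qᵢ) over the active causes.
Enumerate the 4 (overloaded truck, structural fatigue) configurations and weight by the priors:
  P(strain alarm) = 0.06×0.958×0.933 + 0.4736×0.958×0.067 + 0.859×0.042×0.933 + 0.92104×0.042×0.067
        = 0.053629 + 0.030398 + 0.033661 + 0.002592 = 0.120280
Configurations with structural fatigue contribute 0.032990, so
  P(structural fatigue | strain alarm) = 0.032990 / 0.120280 ≈ 0.2743

Now condition on the additional information:
Enumerate both values of structural fatigue and weight by the priors:
  P(strain alarm | overloaded truck) = 0.859·0.933 + 0.92104·0.067
        = 0.801447 + 0.061710 = 0.863157
Keeping only the structural fatigue-present terms gives 0.061710, so
  P(structural fatigue | strain alarm, overloaded truck) = 0.061710 / 0.863157 ≈ 0.0715
Conditioning on overloaded truck lowers the posterior on structural fatigue: the classic explaining-away effect in a common-effect structure.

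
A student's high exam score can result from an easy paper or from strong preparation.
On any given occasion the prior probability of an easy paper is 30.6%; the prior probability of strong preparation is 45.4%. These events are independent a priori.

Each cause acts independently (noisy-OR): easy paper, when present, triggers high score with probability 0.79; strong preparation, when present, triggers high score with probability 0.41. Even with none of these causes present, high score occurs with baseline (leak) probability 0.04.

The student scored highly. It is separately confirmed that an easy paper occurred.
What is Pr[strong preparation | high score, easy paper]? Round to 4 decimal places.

Under noisy-OR, P(high score | causes) = 1 − (1−0.04)·∏(1−qᵢ) over the active causes.
For the numerator, keep only strong preparation=true terms: 0.881056×0.454 = 0.399999
Denominator P(high score | easy paper): 0.7984×0.546 + 0.881056×0.454 = 0.835925
P(strong preparation | high score, easy paper) = 0.399999/0.835925 ≈ 0.4785

Pr[strong preparation | high score, easy paper] ≈ 0.4785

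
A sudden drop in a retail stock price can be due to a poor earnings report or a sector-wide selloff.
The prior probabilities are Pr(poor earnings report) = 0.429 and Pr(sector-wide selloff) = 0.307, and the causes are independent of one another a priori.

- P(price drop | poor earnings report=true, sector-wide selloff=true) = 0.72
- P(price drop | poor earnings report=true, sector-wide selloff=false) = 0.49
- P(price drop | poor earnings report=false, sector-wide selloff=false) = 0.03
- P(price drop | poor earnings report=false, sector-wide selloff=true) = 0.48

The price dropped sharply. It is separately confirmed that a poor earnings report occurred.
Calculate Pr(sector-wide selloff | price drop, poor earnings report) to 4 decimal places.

For the numerator, keep only sector-wide selloff=true terms: 0.72×0.307 = 0.221040
The normalizing constant is 0.49×0.693 + 0.72×0.307 = 0.560610
P(sector-wide selloff | price drop, poor earnings report) = 0.221040/0.560610 ≈ 0.3943

Pr(sector-wide selloff | price drop, poor earnings report) ≈ 0.3943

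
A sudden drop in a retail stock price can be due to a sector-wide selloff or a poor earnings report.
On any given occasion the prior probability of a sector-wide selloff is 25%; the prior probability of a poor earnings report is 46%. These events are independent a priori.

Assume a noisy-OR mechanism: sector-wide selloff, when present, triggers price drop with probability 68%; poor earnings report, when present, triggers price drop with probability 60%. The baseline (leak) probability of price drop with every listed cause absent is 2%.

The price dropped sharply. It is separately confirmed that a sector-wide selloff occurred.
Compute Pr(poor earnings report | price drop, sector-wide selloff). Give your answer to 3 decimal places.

Pr(poor earnings report | price drop, sector-wide selloff) ≈ 0.520

Under noisy-OR, P(price drop | causes) = 1 − (1−0.02)·∏(1−qᵢ) over the active causes.
P(price drop | sector-wide selloff) = 0.6864*0.54 + 0.87456*0.46 = 0.370656 + 0.402298 = 0.772954
Of this, 0.402298 comes from 0.87456*0.46 (the poor earnings report=true cases).
Hence the posterior is 0.402298/0.772954 ≈ 0.520.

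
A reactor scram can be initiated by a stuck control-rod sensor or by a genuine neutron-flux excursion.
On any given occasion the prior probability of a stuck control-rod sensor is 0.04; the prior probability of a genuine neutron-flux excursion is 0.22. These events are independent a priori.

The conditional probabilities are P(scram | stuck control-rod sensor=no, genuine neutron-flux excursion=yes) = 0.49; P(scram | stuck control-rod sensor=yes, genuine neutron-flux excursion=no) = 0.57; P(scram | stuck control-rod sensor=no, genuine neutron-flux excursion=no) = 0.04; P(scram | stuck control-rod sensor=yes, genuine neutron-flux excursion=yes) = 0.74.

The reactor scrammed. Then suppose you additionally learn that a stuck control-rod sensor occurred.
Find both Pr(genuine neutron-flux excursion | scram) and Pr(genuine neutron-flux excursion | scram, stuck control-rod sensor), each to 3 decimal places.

Sum P(scram|·) weighted by the priors over the 4 (stuck control-rod sensor, genuine neutron-flux excursion) configurations:
  P(scram) = 0.04*0.96*0.78 + 0.49*0.96*0.22 + 0.57*0.04*0.78 + 0.74*0.04*0.22
        = 0.029952 + 0.103488 + 0.017784 + 0.006512 = 0.157736
Keeping only the genuine neutron-flux excursion-present terms gives 0.110000, so
  P(genuine neutron-flux excursion | scram) = 0.110000 / 0.157736 ≈ 0.697

With the extra evidence:
Enumerate both values of genuine neutron-flux excursion and weight by the priors:
  P(scram | stuck control-rod sensor) = 0.57×0.78 + 0.74×0.22
        = 0.444600 + 0.162800 = 0.607400
The terms with genuine neutron-flux excursion present sum to 0.162800, so
  P(genuine neutron-flux excursion | scram, stuck control-rod sensor) = 0.162800 / 0.607400 ≈ 0.268

Pr(genuine neutron-flux excursion | scram) ≈ 0.697; Pr(genuine neutron-flux excursion | scram, stuck control-rod sensor) ≈ 0.268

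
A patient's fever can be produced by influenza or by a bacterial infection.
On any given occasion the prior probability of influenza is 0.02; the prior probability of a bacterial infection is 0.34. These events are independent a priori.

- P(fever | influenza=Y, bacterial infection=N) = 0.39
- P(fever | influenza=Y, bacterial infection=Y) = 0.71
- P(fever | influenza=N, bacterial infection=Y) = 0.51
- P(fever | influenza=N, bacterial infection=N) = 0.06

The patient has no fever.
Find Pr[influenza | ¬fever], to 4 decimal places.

P(¬fever) = 0.94×0.98×0.66 + 0.49×0.98×0.34 + 0.61×0.02×0.66 + 0.29×0.02×0.34 = 0.607992 + 0.163268 + 0.008052 + 0.001972 = 0.781284
The influenza-present share is 0.008052 + 0.001972 = 0.010024.
P(influenza | ¬fever) = 0.010024 / 0.781284 ≈ 0.0128

Pr[influenza | ¬fever] ≈ 0.0128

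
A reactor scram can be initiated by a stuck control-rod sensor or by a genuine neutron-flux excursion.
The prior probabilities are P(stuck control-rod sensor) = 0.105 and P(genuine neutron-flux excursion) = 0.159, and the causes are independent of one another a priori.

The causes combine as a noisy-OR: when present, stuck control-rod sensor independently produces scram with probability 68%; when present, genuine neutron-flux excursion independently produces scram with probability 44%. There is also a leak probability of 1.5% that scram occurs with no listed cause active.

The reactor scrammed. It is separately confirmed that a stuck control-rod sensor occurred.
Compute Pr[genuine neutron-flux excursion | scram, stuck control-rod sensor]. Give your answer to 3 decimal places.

Under noisy-OR, P(scram | causes) = 1 − (1−0.015)·∏(1−qᵢ) over the active causes.
Sum P(scram|·) weighted by the priors over both values of genuine neutron-flux excursion:
  P(scram | stuck control-rod sensor) = 0.6848·0.841 + 0.823488·0.159
        = 0.575917 + 0.130935 = 0.706852
Keeping only the genuine neutron-flux excursion-present terms gives 0.130935, so
  P(genuine neutron-flux excursion | scram, stuck control-rod sensor) = 0.130935 / 0.706852 ≈ 0.185

Pr[genuine neutron-flux excursion | scram, stuck control-rod sensor] ≈ 0.185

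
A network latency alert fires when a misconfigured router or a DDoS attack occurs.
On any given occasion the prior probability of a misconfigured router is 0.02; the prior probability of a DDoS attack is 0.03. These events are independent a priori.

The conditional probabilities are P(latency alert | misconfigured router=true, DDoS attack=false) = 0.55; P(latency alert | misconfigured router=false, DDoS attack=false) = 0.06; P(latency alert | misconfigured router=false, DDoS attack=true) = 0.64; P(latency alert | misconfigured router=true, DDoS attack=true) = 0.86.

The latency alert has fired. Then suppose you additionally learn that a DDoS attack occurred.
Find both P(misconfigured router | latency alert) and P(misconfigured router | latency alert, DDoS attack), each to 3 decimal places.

P(misconfigured router | latency alert) ≈ 0.129; P(misconfigured router | latency alert, DDoS attack) ≈ 0.027

Weight on misconfigured router=true, given the evidence: 0.010670 + 0.000516 = 0.011186
The normalizing constant is 0.06*0.98*0.97 + 0.64*0.98*0.03 + 0.55*0.02*0.97 + 0.86*0.02*0.03 = 0.087038
Posterior = 0.011186 / 0.087038 ≈ 0.129

With the extra evidence:
Enumerate both values of misconfigured router and weight by the priors:
  P(latency alert | DDoS attack) = 0.64*0.98 + 0.86*0.02
        = 0.627200 + 0.017200 = 0.644400
Keeping only the misconfigured router-present terms gives 0.017200, so
  P(misconfigured router | latency alert, DDoS attack) = 0.017200 / 0.644400 ≈ 0.027
This is intercausal reasoning (explaining away): once DDoS attack accounts for the latency alert, misconfigured router becomes less likely.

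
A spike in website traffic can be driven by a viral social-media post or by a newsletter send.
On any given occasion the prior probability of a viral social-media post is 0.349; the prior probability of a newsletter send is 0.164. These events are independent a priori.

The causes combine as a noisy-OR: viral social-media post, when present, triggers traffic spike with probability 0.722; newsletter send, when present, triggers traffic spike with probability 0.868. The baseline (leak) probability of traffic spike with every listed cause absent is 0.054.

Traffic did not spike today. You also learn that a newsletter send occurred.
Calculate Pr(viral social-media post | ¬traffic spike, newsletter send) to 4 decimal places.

Under noisy-OR, P(traffic spike | causes) = 1 − (1−0.054)·∏(1−qᵢ) over the active causes.
P(¬traffic spike | newsletter send) = 0.124872·0.651 + 0.034714·0.349 = 0.081292 + 0.012115 = 0.093407
Restricting to configurations with viral social-media post present: 0.034714·0.349 = 0.012115.
Hence the posterior is 0.012115/0.093407 ≈ 0.1297.

Pr(viral social-media post | ¬traffic spike, newsletter send) ≈ 0.1297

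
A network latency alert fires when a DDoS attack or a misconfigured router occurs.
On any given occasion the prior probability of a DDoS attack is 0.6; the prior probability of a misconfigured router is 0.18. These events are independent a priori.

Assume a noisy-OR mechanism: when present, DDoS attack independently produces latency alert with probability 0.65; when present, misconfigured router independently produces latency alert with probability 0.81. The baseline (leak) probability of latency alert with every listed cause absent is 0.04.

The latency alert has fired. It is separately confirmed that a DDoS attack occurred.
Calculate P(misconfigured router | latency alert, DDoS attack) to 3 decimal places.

Under noisy-OR, P(latency alert | causes) = 1 − (1−0.04)·∏(1−qᵢ) over the active causes.
Weight on misconfigured router=true, given the evidence: 0.93616·0.18 = 0.168509
The normalizing constant is 0.664·0.82 + 0.93616·0.18 = 0.712989
P(misconfigured router | latency alert, DDoS attack) = 0.168509/0.712989 ≈ 0.236

P(misconfigured router | latency alert, DDoS attack) ≈ 0.236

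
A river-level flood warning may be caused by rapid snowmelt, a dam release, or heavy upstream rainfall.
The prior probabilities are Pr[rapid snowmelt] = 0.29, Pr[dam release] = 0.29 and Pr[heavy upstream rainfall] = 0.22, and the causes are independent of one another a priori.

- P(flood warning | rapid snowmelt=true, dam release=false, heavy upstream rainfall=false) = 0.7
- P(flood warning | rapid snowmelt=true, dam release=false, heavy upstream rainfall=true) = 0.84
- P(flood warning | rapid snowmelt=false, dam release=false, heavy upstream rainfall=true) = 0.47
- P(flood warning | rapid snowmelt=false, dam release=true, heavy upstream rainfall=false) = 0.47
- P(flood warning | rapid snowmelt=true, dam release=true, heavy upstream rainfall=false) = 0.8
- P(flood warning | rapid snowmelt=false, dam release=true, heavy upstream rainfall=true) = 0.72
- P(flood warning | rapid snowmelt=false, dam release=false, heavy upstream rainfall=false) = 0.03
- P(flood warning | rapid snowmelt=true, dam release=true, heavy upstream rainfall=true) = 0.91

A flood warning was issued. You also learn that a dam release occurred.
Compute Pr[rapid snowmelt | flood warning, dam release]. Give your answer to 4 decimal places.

Pr[rapid snowmelt | flood warning, dam release] ≈ 0.3907

Sum P(flood warning|·) weighted by the priors over the 4 (rapid snowmelt, heavy upstream rainfall) configurations:
  P(flood warning | dam release) = 0.47·0.71·0.78 + 0.72·0.71·0.22 + 0.8·0.29·0.78 + 0.91·0.29·0.22
        = 0.260286 + 0.112464 + 0.180960 + 0.058058 = 0.611768
Keeping only the rapid snowmelt-present terms gives 0.239018, so
  P(rapid snowmelt | flood warning, dam release) = 0.239018 / 0.611768 ≈ 0.3907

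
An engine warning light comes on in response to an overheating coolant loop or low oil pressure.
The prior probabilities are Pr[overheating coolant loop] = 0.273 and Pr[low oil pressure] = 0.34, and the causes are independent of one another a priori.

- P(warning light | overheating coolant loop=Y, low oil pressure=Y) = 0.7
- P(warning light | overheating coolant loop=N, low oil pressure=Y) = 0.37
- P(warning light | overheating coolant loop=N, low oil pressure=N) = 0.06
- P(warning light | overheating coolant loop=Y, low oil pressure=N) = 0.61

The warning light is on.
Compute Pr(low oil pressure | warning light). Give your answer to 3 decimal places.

Pr(low oil pressure | warning light) ≈ 0.530

Sum P(warning light|·) weighted by the priors over the 4 (overheating coolant loop, low oil pressure) configurations:
  P(warning light) = 0.06·0.727·0.66 + 0.37·0.727·0.34 + 0.61·0.273·0.66 + 0.7·0.273·0.34
        = 0.028789 + 0.091457 + 0.109910 + 0.064974 = 0.295130
Keeping only the low oil pressure-present terms gives 0.156431, so
  P(low oil pressure | warning light) = 0.156431 / 0.295130 ≈ 0.530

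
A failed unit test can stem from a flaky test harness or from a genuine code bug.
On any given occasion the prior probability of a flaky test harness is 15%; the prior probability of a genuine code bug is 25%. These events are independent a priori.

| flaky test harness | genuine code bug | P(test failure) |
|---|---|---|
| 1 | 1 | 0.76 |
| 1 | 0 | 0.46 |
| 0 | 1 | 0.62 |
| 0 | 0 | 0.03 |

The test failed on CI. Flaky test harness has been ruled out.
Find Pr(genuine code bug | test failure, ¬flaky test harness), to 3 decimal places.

Pr(genuine code bug | test failure, ¬flaky test harness) ≈ 0.873

P(test failure | ¬flaky test harness) = 0.03×0.75 + 0.62×0.25 = 0.022500 + 0.155000 = 0.177500
Of this, 0.155000 comes from 0.62×0.25 (the genuine code bug=true cases).
Hence the posterior is 0.155000/0.177500 ≈ 0.873.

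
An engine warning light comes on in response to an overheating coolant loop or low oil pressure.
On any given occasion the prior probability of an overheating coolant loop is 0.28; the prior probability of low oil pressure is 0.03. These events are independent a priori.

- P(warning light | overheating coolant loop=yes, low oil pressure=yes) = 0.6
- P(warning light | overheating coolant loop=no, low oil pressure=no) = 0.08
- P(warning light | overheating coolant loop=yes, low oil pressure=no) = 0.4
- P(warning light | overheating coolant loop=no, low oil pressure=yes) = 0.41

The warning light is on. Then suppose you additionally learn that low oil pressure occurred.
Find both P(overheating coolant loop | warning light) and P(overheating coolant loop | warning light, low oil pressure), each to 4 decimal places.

P(overheating coolant loop | warning light) ≈ 0.6372; P(overheating coolant loop | warning light, low oil pressure) ≈ 0.3627

P(warning light) = 0.08*0.72*0.97 + 0.41*0.72*0.03 + 0.4*0.28*0.97 + 0.6*0.28*0.03 = 0.055872 + 0.008856 + 0.108640 + 0.005040 = 0.178408
Of this, 0.113680 comes from 0.108640 + 0.005040 (the overheating coolant loop=true cases).
Hence the posterior is 0.113680/0.178408 ≈ 0.6372.

Now condition on the additional information:
P(warning light | low oil pressure) = 0.41·0.72 + 0.6·0.28 = 0.295200 + 0.168000 = 0.463200
Of this, 0.168000 comes from 0.6·0.28 (the overheating coolant loop=true cases).
P(overheating coolant loop | warning light, low oil pressure) = 0.168000 / 0.463200 ≈ 0.3627
Conditioning on low oil pressure lowers the posterior on overheating coolant loop: the classic explaining-away effect in a common-effect structure.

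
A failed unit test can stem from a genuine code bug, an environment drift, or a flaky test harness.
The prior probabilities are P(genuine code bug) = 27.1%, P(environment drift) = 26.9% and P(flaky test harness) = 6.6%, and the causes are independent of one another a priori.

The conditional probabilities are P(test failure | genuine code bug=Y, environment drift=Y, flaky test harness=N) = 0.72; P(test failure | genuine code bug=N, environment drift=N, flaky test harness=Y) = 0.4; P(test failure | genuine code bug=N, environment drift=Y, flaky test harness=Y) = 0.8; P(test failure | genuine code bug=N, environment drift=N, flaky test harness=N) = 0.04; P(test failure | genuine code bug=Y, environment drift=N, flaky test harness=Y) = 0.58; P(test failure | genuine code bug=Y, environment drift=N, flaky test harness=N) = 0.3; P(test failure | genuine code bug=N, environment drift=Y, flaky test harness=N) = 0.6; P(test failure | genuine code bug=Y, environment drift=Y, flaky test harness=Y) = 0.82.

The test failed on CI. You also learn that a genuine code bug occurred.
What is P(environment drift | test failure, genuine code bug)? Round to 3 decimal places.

P(environment drift | test failure, genuine code bug) ≈ 0.456

P(test failure | genuine code bug) = 0.3·0.731·0.934 + 0.58·0.731·0.066 + 0.72·0.269·0.934 + 0.82·0.269·0.066 = 0.204826 + 0.027983 + 0.180897 + 0.014558 = 0.428264
The environment drift-present share is 0.180897 + 0.014558 = 0.195455.
P(environment drift | test failure, genuine code bug) = 0.195455 / 0.428264 ≈ 0.456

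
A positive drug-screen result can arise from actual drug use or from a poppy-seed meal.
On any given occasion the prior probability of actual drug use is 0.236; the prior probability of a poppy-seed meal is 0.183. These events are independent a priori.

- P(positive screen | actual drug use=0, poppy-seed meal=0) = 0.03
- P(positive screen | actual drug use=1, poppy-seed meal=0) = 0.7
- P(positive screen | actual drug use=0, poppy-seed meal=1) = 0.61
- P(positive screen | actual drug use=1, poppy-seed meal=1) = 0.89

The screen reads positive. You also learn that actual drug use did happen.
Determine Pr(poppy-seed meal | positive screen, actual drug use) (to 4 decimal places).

Pr(poppy-seed meal | positive screen, actual drug use) ≈ 0.2217

Weight on poppy-seed meal=true, given the evidence: 0.89*0.183 = 0.162870
Denominator P(positive screen | actual drug use): 0.7*0.817 + 0.89*0.183 = 0.734770
Posterior = 0.162870 / 0.734770 ≈ 0.2217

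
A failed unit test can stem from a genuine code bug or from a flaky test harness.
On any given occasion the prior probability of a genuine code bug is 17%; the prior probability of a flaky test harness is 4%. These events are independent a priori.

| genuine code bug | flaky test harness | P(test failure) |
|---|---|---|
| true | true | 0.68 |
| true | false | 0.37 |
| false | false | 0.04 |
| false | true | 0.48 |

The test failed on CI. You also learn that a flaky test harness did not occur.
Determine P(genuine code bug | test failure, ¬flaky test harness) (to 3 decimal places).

P(genuine code bug | test failure, ¬flaky test harness) ≈ 0.655

Sum P(test failure|·) weighted by the priors over both values of genuine code bug:
  P(test failure | ¬flaky test harness) = 0.04×0.83 + 0.37×0.17
        = 0.033200 + 0.062900 = 0.096100
Keeping only the genuine code bug-present terms gives 0.062900, so
  P(genuine code bug | test failure, ¬flaky test harness) = 0.062900 / 0.096100 ≈ 0.655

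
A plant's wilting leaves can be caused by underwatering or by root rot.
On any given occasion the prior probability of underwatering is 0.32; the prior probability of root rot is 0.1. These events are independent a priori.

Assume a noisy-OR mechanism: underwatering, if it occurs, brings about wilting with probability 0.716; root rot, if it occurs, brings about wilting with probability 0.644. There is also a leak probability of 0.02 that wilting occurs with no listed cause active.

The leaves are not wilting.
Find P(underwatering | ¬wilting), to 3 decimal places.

Under noisy-OR, P(wilting | causes) = 1 − (1−0.02)·∏(1−qᵢ) over the active causes.
Sum P(¬wilting|·) weighted by the priors over the 4 (underwatering, root rot) configurations:
  P(¬wilting) = 0.98×0.68×0.9 + 0.34888×0.68×0.1 + 0.27832×0.32×0.9 + 0.099082×0.32×0.1
        = 0.599760 + 0.023724 + 0.080156 + 0.003171 = 0.706811
The terms with underwatering present sum to 0.083327, so
  P(underwatering | ¬wilting) = 0.083327 / 0.706811 ≈ 0.118

P(underwatering | ¬wilting) ≈ 0.118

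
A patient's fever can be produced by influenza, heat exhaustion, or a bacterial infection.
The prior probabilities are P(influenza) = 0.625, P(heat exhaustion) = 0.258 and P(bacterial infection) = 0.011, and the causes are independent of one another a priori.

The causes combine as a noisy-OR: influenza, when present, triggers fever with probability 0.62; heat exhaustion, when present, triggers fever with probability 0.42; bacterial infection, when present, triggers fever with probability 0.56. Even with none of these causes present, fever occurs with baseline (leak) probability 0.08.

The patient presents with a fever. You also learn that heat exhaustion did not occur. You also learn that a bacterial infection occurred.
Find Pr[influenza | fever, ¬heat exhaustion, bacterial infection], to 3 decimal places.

Under noisy-OR, P(fever | causes) = 1 − (1−0.08)·∏(1−qᵢ) over the active causes.
P(fever | ¬heat exhaustion, bacterial infection) = 0.5952*0.375 + 0.846176*0.625 = 0.223200 + 0.528860 = 0.752060
Of this, 0.528860 comes from 0.846176*0.625 (the influenza=true cases).
So P(influenza | fever, ¬heat exhaustion, bacterial infection) = 0.528860/0.752060 ≈ 0.703.

Pr[influenza | fever, ¬heat exhaustion, bacterial infection] ≈ 0.703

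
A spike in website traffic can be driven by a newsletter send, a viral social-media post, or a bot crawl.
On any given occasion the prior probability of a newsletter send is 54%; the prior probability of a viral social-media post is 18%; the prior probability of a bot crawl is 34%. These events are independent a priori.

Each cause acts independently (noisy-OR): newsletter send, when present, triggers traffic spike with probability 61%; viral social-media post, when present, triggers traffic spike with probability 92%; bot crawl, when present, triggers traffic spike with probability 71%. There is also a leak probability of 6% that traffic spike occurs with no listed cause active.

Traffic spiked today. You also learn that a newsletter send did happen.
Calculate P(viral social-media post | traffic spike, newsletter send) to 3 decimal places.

Under noisy-OR, P(traffic spike | causes) = 1 − (1−0.06)·∏(1−qᵢ) over the active causes.
Enumerate the 4 (viral social-media post, bot crawl) configurations and weight by the priors:
  P(traffic spike | newsletter send) = 0.6334·0.82·0.66 + 0.893686·0.82·0.34 + 0.970672·0.18·0.66 + 0.991495·0.18·0.34
        = 0.342796 + 0.249160 + 0.115316 + 0.060679 = 0.767951
Configurations with viral social-media post contribute 0.175995, so
  P(viral social-media post | traffic spike, newsletter send) = 0.175995 / 0.767951 ≈ 0.229

P(viral social-media post | traffic spike, newsletter send) ≈ 0.229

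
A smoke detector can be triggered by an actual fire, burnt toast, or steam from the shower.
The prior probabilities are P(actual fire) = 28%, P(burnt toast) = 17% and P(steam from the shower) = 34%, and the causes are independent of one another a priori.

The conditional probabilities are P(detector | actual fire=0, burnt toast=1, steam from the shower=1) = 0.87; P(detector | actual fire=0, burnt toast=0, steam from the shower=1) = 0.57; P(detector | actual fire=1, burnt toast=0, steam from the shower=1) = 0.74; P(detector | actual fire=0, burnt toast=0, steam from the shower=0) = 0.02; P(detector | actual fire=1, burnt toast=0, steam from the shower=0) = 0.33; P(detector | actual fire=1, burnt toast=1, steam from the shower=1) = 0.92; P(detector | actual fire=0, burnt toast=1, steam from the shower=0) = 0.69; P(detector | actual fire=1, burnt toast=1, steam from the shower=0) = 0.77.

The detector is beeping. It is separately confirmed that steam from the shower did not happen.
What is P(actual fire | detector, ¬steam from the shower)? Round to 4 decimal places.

P(actual fire | detector, ¬steam from the shower) ≈ 0.5404

P(detector | ¬steam from the shower) = 0.02*0.72*0.83 + 0.69*0.72*0.17 + 0.33*0.28*0.83 + 0.77*0.28*0.17 = 0.011952 + 0.084456 + 0.076692 + 0.036652 = 0.209752
Restricting to configurations with actual fire present: 0.076692 + 0.036652 = 0.113344.
So P(actual fire | detector, ¬steam from the shower) = 0.113344/0.209752 ≈ 0.5404.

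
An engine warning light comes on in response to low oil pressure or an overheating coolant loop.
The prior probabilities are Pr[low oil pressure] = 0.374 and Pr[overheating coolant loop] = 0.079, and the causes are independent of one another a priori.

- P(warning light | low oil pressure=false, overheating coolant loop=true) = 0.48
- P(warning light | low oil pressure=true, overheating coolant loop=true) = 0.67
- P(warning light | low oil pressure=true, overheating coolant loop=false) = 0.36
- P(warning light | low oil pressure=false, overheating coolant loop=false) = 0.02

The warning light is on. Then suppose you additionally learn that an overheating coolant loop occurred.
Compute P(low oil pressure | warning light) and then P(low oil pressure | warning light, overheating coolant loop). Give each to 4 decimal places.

P(low oil pressure | warning light) ≈ 0.8030; P(low oil pressure | warning light, overheating coolant loop) ≈ 0.4547

P(warning light) = 0.02·0.626·0.921 + 0.48·0.626·0.079 + 0.36·0.374·0.921 + 0.67·0.374·0.079 = 0.011531 + 0.023738 + 0.124003 + 0.019796 = 0.179068
The low oil pressure-present share is 0.124003 + 0.019796 = 0.143799.
P(low oil pressure | warning light) = 0.143799 / 0.179068 ≈ 0.8030

Now also conditioning on overheating coolant loop=true:
Enumerate both values of low oil pressure and weight by the priors:
  P(warning light | overheating coolant loop) = 0.48*0.626 + 0.67*0.374
        = 0.300480 + 0.250580 = 0.551060
Configurations with low oil pressure contribute 0.250580, so
  P(low oil pressure | warning light, overheating coolant loop) = 0.250580 / 0.551060 ≈ 0.4547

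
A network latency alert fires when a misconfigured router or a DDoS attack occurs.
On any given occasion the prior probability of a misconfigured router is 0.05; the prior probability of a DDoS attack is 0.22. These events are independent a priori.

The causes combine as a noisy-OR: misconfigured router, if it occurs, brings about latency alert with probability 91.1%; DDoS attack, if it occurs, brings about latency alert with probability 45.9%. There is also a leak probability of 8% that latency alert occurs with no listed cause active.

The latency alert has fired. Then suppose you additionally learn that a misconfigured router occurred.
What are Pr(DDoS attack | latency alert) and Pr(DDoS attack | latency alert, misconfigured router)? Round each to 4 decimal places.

Under noisy-OR, P(latency alert | causes) = 1 − (1−0.08)·∏(1−qᵢ) over the active causes.
Numerator (weight on configurations with DDoS attack): 0.104977 + 0.010513 = 0.115490
Normalizer over all consistent configurations: 0.08·0.95·0.78 + 0.50228·0.95·0.22 + 0.91812·0.05·0.78 + 0.955703·0.05·0.22 = 0.210577
Posterior = 0.115490 / 0.210577 ≈ 0.5484

Now condition on the additional information:
Numerator (weight on configurations with DDoS attack): 0.955703·0.22 = 0.210255
Denominator P(latency alert | misconfigured router): 0.91812·0.78 + 0.955703·0.22 = 0.926389
P(DDoS attack | latency alert, misconfigured router) = 0.210255/0.926389 ≈ 0.2270
This is intercausal reasoning (explaining away): once misconfigured router accounts for the latency alert, DDoS attack becomes less likely.

Pr(DDoS attack | latency alert) ≈ 0.5484; Pr(DDoS attack | latency alert, misconfigured router) ≈ 0.2270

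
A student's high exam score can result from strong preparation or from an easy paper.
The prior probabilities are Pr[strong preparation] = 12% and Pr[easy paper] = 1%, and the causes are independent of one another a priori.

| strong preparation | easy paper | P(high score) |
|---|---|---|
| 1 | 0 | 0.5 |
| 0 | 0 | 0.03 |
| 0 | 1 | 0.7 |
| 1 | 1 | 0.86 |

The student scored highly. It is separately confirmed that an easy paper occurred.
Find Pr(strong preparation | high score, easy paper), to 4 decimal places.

By total probability over both values of strong preparation:
  P(high score | easy paper) = 0.7·0.88 + 0.86·0.12
        = 0.616000 + 0.103200 = 0.719200
Keeping only the strong preparation-present terms gives 0.103200, so
  P(strong preparation | high score, easy paper) = 0.103200 / 0.719200 ≈ 0.1435

Pr(strong preparation | high score, easy paper) ≈ 0.1435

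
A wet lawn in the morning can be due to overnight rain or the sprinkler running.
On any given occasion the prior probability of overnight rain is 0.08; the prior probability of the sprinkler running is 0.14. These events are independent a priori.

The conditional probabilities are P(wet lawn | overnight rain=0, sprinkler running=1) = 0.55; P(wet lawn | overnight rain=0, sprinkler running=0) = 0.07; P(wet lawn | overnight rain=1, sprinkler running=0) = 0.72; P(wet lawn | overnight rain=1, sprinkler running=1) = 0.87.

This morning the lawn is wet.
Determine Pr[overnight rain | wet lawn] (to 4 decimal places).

Pr[overnight rain | wet lawn] ≈ 0.3196

P(wet lawn) = 0.07·0.92·0.86 + 0.55·0.92·0.14 + 0.72·0.08·0.86 + 0.87·0.08·0.14 = 0.055384 + 0.070840 + 0.049536 + 0.009744 = 0.185504
Of this, 0.059280 comes from 0.049536 + 0.009744 (the overnight rain=true cases).
Hence the posterior is 0.059280/0.185504 ≈ 0.3196.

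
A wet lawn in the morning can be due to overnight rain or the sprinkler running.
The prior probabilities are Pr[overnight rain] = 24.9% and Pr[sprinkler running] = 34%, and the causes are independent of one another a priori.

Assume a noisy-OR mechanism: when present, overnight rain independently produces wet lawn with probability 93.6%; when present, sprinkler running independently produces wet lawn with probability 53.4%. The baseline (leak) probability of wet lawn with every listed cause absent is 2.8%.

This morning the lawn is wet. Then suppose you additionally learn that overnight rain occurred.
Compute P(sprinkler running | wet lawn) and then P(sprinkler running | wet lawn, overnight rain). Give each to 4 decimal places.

P(sprinkler running | wet lawn) ≈ 0.5691; P(sprinkler running | wet lawn, overnight rain) ≈ 0.3479

Under noisy-OR, P(wet lawn | causes) = 1 − (1−0.028)·∏(1−qᵢ) over the active causes.
P(wet lawn) = 0.028*0.751*0.66 + 0.547048*0.751*0.34 + 0.937792*0.249*0.66 + 0.971011*0.249*0.34 = 0.013878 + 0.139683 + 0.154117 + 0.082206 = 0.389884
The sprinkler running-present share is 0.139683 + 0.082206 = 0.221889.
Hence the posterior is 0.221889/0.389884 ≈ 0.5691.

Now condition on the additional information:
P(wet lawn | overnight rain) = 0.937792×0.66 + 0.971011×0.34 = 0.618943 + 0.330144 = 0.949087
Restricting to configurations with sprinkler running present: 0.971011×0.34 = 0.330144.
P(sprinkler running | wet lawn, overnight rain) = 0.330144 / 0.949087 ≈ 0.3479
— overnight rain explains away the evidence for sprinkler running.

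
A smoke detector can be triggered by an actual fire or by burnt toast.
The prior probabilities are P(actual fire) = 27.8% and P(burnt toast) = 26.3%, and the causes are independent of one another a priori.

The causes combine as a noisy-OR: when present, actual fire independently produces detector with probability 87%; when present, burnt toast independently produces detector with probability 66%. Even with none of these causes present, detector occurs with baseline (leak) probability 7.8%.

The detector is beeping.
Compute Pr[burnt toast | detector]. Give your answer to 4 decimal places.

Pr[burnt toast | detector] ≈ 0.4747

Under noisy-OR, P(detector | causes) = 1 − (1−0.078)·∏(1−qᵢ) over the active causes.
P(detector) = 0.078·0.722·0.737 + 0.68652·0.722·0.263 + 0.88014·0.278·0.737 + 0.959248·0.278·0.263 = 0.041505 + 0.130361 + 0.180328 + 0.070134 = 0.422328
Of this, 0.200495 comes from 0.130361 + 0.070134 (the burnt toast=true cases).
So P(burnt toast | detector) = 0.200495/0.422328 ≈ 0.4747.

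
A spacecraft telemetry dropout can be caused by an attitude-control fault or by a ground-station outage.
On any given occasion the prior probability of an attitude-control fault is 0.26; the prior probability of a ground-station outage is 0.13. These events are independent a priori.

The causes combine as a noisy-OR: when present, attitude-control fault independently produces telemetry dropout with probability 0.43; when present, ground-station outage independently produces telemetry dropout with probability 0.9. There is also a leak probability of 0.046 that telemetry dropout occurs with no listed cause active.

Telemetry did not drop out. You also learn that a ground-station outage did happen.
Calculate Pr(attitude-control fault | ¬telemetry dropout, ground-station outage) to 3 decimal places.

Under noisy-OR, P(telemetry dropout | causes) = 1 − (1−0.046)·∏(1−qᵢ) over the active causes.
Sum P(¬telemetry dropout|·) weighted by the priors over both values of attitude-control fault:
  P(¬telemetry dropout | ground-station outage) = 0.0954×0.74 + 0.054378×0.26
        = 0.070596 + 0.014138 = 0.084734
Keeping only the attitude-control fault-present terms gives 0.014138, so
  P(attitude-control fault | ¬telemetry dropout, ground-station outage) = 0.014138 / 0.084734 ≈ 0.167

Pr(attitude-control fault | ¬telemetry dropout, ground-station outage) ≈ 0.167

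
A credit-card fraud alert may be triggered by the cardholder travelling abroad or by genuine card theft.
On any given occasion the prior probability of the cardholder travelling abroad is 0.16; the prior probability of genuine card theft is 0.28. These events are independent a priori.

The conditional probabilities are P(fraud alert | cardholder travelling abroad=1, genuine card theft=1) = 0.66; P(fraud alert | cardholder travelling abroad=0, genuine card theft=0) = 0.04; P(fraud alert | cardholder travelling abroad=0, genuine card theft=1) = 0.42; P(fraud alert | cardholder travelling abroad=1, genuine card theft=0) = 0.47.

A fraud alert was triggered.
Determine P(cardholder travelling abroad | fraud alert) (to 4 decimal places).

P(cardholder travelling abroad | fraud alert) ≈ 0.4050

For the numerator, keep only cardholder travelling abroad=true terms: 0.054144 + 0.029568 = 0.083712
Denominator P(fraud alert): 0.04·0.84·0.72 + 0.42·0.84·0.28 + 0.47·0.16·0.72 + 0.66·0.16·0.28 = 0.206688
Posterior = 0.083712 / 0.206688 ≈ 0.4050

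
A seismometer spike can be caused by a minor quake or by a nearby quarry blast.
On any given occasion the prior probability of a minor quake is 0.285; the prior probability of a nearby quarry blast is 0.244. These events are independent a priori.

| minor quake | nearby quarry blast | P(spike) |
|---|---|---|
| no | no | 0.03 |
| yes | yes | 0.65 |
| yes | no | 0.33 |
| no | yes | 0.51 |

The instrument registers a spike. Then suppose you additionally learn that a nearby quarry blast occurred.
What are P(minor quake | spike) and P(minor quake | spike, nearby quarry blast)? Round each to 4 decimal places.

P(minor quake | spike) ≈ 0.5251; P(minor quake | spike, nearby quarry blast) ≈ 0.3369

P(spike) = 0.03×0.715×0.756 + 0.51×0.715×0.244 + 0.33×0.285×0.756 + 0.65×0.285×0.244 = 0.016216 + 0.088975 + 0.071102 + 0.045201 = 0.221494
Restricting to configurations with minor quake present: 0.071102 + 0.045201 = 0.116303.
So P(minor quake | spike) = 0.116303/0.221494 ≈ 0.5251.

Now also conditioning on nearby quarry blast=true:
P(spike | nearby quarry blast) = 0.51×0.715 + 0.65×0.285 = 0.364650 + 0.185250 = 0.549900
Restricting to configurations with minor quake present: 0.65×0.285 = 0.185250.
Hence the posterior is 0.185250/0.549900 ≈ 0.3369.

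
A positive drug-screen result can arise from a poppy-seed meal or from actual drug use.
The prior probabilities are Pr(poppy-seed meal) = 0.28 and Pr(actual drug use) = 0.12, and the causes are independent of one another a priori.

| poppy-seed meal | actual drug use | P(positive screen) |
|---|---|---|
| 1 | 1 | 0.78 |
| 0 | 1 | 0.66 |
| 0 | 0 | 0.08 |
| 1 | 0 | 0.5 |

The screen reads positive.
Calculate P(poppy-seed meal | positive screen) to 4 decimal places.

P(poppy-seed meal | positive screen) ≈ 0.5811

For the numerator, keep only poppy-seed meal=true terms: 0.123200 + 0.026208 = 0.149408
Denominator P(positive screen): 0.08·0.72·0.88 + 0.66·0.72·0.12 + 0.5·0.28·0.88 + 0.78·0.28·0.12 = 0.257120
P(poppy-seed meal | positive screen) = 0.149408/0.257120 ≈ 0.5811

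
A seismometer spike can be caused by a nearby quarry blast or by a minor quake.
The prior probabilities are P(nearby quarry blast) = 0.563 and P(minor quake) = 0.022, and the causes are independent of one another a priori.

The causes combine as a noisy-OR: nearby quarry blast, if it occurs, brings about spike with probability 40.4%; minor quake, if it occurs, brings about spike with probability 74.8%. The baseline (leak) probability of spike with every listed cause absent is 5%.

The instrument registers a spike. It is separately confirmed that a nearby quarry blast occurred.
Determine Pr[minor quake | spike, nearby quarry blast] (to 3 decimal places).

Pr[minor quake | spike, nearby quarry blast] ≈ 0.043

Under noisy-OR, P(spike | causes) = 1 − (1−0.05)·∏(1−qᵢ) over the active causes.
By total probability over both values of minor quake:
  P(spike | nearby quarry blast) = 0.4338·0.978 + 0.857318·0.022
        = 0.424256 + 0.018861 = 0.443117
Configurations with minor quake contribute 0.018861, so
  P(minor quake | spike, nearby quarry blast) = 0.018861 / 0.443117 ≈ 0.043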